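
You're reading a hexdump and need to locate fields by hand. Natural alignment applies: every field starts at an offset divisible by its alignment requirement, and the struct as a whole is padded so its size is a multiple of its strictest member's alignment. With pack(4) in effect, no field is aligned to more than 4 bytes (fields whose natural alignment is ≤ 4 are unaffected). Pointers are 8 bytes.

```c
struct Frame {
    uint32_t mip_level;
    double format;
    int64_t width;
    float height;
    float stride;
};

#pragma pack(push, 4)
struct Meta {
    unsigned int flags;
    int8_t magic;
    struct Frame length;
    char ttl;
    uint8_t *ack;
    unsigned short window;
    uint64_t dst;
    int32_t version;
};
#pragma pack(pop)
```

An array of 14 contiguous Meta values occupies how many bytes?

952

Frame: mip_level at 0 (size 4, align 4) → ends 4; pad 4 to align 8 for format; format at 8 (size 8, align 8) → ends 16; width at 16 (size 8, align 8) → ends 24; height at 24 (size 4, align 4) → ends 28; stride at 28 (size 4, align 4) → ends 32; total 32 bytes, alignment 8
flags at 0 (size 4, align 4) → ends 4
magic at 4 (size 1, align 1) → ends 5
pad 3 to align 4 for length
length at 8 (size 32, align 4) → ends 40
ttl at 40 (size 1, align 1) → ends 41
pad 3 to align 4 for ack
ack at 44 (size 8, align 4) → ends 52
window at 52 (size 2, align 2) → ends 54
pad 2 to align 4 for dst
dst at 56 (size 8, align 4) → ends 64
version at 64 (size 4, align 4) → ends 68
total 68 bytes, alignment 4
array of 14: 14 × 68 = 952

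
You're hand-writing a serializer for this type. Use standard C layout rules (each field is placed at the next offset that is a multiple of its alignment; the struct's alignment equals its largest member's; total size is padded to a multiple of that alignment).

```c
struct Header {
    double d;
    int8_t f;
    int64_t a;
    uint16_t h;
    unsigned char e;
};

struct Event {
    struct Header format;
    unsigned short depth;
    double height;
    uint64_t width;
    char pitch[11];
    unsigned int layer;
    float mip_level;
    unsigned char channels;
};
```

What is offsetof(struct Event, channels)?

76

Header: @0: d [8B, align 8] → 8; @8: f [1B, align 1] → 9; +7 pad (align 8); @16: a [8B, align 8] → 24; @24: h [2B, align 2] → 26; @26: e [1B, align 1] → 27; +5 tail pad (align 8); size 32, align 8
@0: format [32B, align 8] → 32
@32: depth [2B, align 2] → 34
+6 pad (align 8)
@40: height [8B, align 8] → 48
@48: width [8B, align 8] → 56
@56: pitch [11B, align 1] → 67
+1 pad (align 4)
@68: layer [4B, align 4] → 72
@72: mip_level [4B, align 4] → 76
@76: channels [1B, align 1] → 77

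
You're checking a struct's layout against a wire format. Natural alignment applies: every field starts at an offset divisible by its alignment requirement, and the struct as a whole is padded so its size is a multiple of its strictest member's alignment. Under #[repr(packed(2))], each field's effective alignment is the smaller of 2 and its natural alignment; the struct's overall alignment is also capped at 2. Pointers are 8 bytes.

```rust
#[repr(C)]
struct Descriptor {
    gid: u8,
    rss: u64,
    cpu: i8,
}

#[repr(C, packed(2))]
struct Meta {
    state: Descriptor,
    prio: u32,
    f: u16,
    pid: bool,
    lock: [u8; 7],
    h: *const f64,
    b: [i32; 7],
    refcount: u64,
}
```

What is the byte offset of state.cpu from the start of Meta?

Descriptor: gid at 0 (size 1, align 1) → ends 1; pad 7 to align 8 for rss; rss at 8 (size 8, align 8) → ends 16; cpu at 16 (size 1, align 1) → ends 17; tail pad 7 to reach multiple of 8; total 24 bytes, alignment 8
state at 0 (size 24, align 2) → ends 24
within Descriptor: cpu at 16
0 + 16 = 16

16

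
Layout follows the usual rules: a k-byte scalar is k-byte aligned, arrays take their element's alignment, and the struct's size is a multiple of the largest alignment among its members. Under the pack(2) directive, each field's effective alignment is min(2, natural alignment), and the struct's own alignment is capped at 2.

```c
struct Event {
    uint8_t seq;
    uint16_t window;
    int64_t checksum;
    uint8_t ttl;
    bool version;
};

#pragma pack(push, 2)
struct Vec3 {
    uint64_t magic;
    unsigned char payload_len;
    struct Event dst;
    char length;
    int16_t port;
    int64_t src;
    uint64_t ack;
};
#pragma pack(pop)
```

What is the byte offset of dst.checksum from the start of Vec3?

18

Event: 0..1  seq  (1B, 1-aligned); 1..2  -- padding (1B); 2..4  window  (2B, 2-aligned); 4..8  -- padding (4B); 8..16  checksum  (8B, 8-aligned); 16..17  ttl  (1B, 1-aligned); 17..18  version  (1B, 1-aligned); 18..24  -- tail padding (6B); sizeof = 24, alignof = 8
0..8  magic  (8B, 2-aligned)
8..9  payload_len  (1B, 1-aligned)
9..10  -- padding (1B)
10..34  dst  (24B, 2-aligned)
within Event: checksum at 8
10 + 8 = 18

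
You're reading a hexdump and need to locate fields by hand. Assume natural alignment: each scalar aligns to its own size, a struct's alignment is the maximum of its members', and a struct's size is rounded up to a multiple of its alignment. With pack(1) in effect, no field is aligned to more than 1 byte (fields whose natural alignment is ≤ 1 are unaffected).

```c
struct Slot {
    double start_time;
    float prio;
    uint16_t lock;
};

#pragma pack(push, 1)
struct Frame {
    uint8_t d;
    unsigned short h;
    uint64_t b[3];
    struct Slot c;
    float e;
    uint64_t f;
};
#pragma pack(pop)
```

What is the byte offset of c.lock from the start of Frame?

Slot: start_time at 0 (size 8, align 8) → ends 8; prio at 8 (size 4, align 4) → ends 12; lock at 12 (size 2, align 2) → ends 14; tail pad 2 to reach multiple of 8; total 16 bytes, alignment 8
d at 0 (size 1, align 1) → ends 1
h at 1 (size 2, align 1) → ends 3
b at 3 (size 24, align 1) → ends 27
c at 27 (size 16, align 1) → ends 43
within Slot: lock at 12
27 + 12 = 39

39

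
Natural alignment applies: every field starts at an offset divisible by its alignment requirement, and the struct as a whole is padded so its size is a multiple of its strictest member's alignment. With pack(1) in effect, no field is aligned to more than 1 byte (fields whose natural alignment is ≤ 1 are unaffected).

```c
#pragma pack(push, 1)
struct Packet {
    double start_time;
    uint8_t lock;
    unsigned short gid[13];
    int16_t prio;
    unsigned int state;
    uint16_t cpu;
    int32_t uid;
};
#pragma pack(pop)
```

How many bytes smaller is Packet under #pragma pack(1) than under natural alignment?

natural layout:
  0..8  start_time  (8B, 8-aligned)
  8..9  lock  (1B, 1-aligned)
  9..10  -- padding (1B)
  10..36  gid  (26B, 2-aligned)
  36..38  prio  (2B, 2-aligned)
  38..40  -- padding (2B)
  40..44  state  (4B, 4-aligned)
  44..46  cpu  (2B, 2-aligned)
  46..48  -- padding (2B)
  48..52  uid  (4B, 4-aligned)
  52..56  -- tail padding (4B)
  sizeof = 56, alignof = 8
packed(1) layout:
  0..8  start_time  (8B, 1-aligned)
  8..9  lock  (1B, 1-aligned)
  9..35  gid  (26B, 1-aligned)
  35..37  prio  (2B, 1-aligned)
  37..41  state  (4B, 1-aligned)
  41..43  cpu  (2B, 1-aligned)
  43..47  uid  (4B, 1-aligned)
  sizeof = 47, alignof = 1
56 − 47 = 9

9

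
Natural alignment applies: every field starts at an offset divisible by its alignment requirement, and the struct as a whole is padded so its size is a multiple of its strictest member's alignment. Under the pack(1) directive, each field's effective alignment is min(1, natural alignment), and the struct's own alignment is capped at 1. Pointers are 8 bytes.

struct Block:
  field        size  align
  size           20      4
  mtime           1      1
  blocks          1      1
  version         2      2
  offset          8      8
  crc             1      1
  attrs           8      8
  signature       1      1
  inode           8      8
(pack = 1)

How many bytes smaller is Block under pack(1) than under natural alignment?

14

natural layout:
  @0: size [20B, align 4] → 20
  @20: mtime [1B, align 1] → 21
  @21: blocks [1B, align 1] → 22
  @22: version [2B, align 2] → 24
  @24: offset [8B, align 8] → 32
  @32: crc [1B, align 1] → 33
  +7 pad (align 8)
  @40: attrs [8B, align 8] → 48
  @48: signature [1B, align 1] → 49
  +7 pad (align 8)
  @56: inode [8B, align 8] → 64
  size 64, align 8
packed(1) layout:
  @0: size [20B, align 1] → 20
  @20: mtime [1B, align 1] → 21
  @21: blocks [1B, align 1] → 22
  @22: version [2B, align 1] → 24
  @24: offset [8B, align 1] → 32
  @32: crc [1B, align 1] → 33
  @33: attrs [8B, align 1] → 41
  @41: signature [1B, align 1] → 42
  @42: inode [8B, align 1] → 50
  size 50, align 1
64 − 50 = 14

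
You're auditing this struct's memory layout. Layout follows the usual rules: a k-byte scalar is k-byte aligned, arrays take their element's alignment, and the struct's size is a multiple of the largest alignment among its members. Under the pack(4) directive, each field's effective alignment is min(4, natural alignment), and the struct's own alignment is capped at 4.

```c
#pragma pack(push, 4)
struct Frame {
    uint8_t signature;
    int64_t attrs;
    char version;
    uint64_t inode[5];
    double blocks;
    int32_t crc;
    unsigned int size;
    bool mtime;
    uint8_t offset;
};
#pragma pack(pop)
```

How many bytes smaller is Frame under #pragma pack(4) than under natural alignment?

12

natural layout:
  signature at 0 (size 1, align 1) → ends 1
  pad 7 to align 8 for attrs
  attrs at 8 (size 8, align 8) → ends 16
  version at 16 (size 1, align 1) → ends 17
  pad 7 to align 8 for inode
  inode at 24 (size 40, align 8) → ends 64
  blocks at 64 (size 8, align 8) → ends 72
  crc at 72 (size 4, align 4) → ends 76
  size at 76 (size 4, align 4) → ends 80
  mtime at 80 (size 1, align 1) → ends 81
  offset at 81 (size 1, align 1) → ends 82
  tail pad 6 to reach multiple of 8
  total 88 bytes, alignment 8
packed(4) layout:
  signature at 0 (size 1, align 1) → ends 1
  pad 3 to align 4 for attrs
  attrs at 4 (size 8, align 4) → ends 12
  version at 12 (size 1, align 1) → ends 13
  pad 3 to align 4 for inode
  inode at 16 (size 40, align 4) → ends 56
  blocks at 56 (size 8, align 4) → ends 64
  crc at 64 (size 4, align 4) → ends 68
  size at 68 (size 4, align 4) → ends 72
  mtime at 72 (size 1, align 1) → ends 73
  offset at 73 (size 1, align 1) → ends 74
  tail pad 2 to reach multiple of 4
  total 76 bytes, alignment 4
88 − 76 = 12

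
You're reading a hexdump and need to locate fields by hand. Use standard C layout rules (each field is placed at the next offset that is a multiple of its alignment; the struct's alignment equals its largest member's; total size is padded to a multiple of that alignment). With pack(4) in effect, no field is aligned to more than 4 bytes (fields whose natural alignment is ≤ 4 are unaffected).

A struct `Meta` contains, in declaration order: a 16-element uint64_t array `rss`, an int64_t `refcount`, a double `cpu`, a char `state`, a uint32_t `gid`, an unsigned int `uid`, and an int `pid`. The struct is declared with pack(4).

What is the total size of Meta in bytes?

@0: rss [128B, align 4] → 128
@128: refcount [8B, align 4] → 136
@136: cpu [8B, align 4] → 144
@144: state [1B, align 1] → 145
+3 pad (align 4)
@148: gid [4B, align 4] → 152
@152: uid [4B, align 4] → 156
@156: pid [4B, align 4] → 160
size 160, align 4

160 bytes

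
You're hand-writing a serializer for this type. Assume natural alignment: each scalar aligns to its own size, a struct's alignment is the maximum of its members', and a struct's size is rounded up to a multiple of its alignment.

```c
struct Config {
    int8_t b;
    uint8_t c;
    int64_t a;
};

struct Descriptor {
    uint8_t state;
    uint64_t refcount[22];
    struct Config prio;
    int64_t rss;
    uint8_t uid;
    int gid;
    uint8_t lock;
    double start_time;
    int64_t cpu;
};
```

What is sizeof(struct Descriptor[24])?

Config: 0..1  b  (1B, 1-aligned); 1..2  c  (1B, 1-aligned); 2..8  -- padding (6B); 8..16  a  (8B, 8-aligned); sizeof = 16, alignof = 8
0..1  state  (1B, 1-aligned)
1..8  -- padding (7B)
8..184  refcount  (176B, 8-aligned)
184..200  prio  (16B, 8-aligned)
200..208  rss  (8B, 8-aligned)
208..209  uid  (1B, 1-aligned)
209..212  -- padding (3B)
212..216  gid  (4B, 4-aligned)
216..217  lock  (1B, 1-aligned)
217..224  -- padding (7B)
224..232  start_time  (8B, 8-aligned)
232..240  cpu  (8B, 8-aligned)
sizeof = 240, alignof = 8
array of 24: 24 × 240 = 5760

5760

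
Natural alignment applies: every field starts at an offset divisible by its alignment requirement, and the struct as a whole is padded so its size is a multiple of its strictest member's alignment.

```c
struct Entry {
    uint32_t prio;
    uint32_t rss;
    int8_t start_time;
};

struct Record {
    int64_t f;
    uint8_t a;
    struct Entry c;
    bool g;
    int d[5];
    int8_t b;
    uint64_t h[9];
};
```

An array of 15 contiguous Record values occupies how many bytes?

1920

Entry: 0..4  prio  (4B, 4-aligned); 4..8  rss  (4B, 4-aligned); 8..9  start_time  (1B, 1-aligned); 9..12  -- tail padding (3B); sizeof = 12, alignof = 4
0..8  f  (8B, 8-aligned)
8..9  a  (1B, 1-aligned)
9..12  -- padding (3B)
12..24  c  (12B, 4-aligned)
24..25  g  (1B, 1-aligned)
25..28  -- padding (3B)
28..48  d  (20B, 4-aligned)
48..49  b  (1B, 1-aligned)
49..56  -- padding (7B)
56..128  h  (72B, 8-aligned)
sizeof = 128, alignof = 8
array of 15: 15 × 128 = 1920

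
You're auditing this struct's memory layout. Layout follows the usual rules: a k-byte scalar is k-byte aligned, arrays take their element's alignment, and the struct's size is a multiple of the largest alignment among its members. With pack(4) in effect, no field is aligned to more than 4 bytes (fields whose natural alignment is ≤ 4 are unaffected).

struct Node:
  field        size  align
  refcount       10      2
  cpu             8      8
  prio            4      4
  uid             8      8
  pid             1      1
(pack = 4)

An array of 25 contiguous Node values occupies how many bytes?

refcount at 0 (size 10, align 2) → ends 10
pad 2 to align 4 for cpu
cpu at 12 (size 8, align 4) → ends 20
prio at 20 (size 4, align 4) → ends 24
uid at 24 (size 8, align 4) → ends 32
pid at 32 (size 1, align 1) → ends 33
tail pad 3 to reach multiple of 4
total 36 bytes, alignment 4
array of 25: 25 × 36 = 900

900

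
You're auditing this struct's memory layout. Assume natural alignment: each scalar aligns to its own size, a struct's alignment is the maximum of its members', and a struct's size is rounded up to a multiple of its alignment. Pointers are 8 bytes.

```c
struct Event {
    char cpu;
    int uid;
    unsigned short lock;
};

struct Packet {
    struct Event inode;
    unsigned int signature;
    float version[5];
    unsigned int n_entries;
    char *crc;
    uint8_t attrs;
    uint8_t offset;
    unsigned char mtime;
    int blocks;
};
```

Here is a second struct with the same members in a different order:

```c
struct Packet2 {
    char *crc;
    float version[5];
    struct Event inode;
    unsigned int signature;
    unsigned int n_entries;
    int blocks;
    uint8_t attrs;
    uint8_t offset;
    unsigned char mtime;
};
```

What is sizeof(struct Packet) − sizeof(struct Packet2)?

0

Event: @0: cpu [1B, align 1] → 1; +3 pad (align 4); @4: uid [4B, align 4] → 8; @8: lock [2B, align 2] → 10; +2 tail pad (align 4); size 12, align 4
@0: inode [12B, align 4] → 12
@12: signature [4B, align 4] → 16
@16: version [20B, align 4] → 36
@36: n_entries [4B, align 4] → 40
@40: crc [8B, align 8] → 48
@48: attrs [1B, align 1] → 49
@49: offset [1B, align 1] → 50
@50: mtime [1B, align 1] → 51
+1 pad (align 4)
@52: blocks [4B, align 4] → 56
size 56, align 8
— Packet2 —
@0: crc [8B, align 8] → 8
@8: version [20B, align 4] → 28
@28: inode [12B, align 4] → 40
@40: signature [4B, align 4] → 44
@44: n_entries [4B, align 4] → 48
@48: blocks [4B, align 4] → 52
@52: attrs [1B, align 1] → 53
@53: offset [1B, align 1] → 54
@54: mtime [1B, align 1] → 55
+1 tail pad (align 8)
size 56, align 8
56 − 56 = 0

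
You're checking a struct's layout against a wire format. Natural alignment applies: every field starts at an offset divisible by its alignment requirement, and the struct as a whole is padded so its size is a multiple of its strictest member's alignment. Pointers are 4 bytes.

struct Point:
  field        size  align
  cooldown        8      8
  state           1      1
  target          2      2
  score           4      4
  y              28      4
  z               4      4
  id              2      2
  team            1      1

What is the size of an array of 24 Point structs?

@0: cooldown [8B, align 8] → 8
@8: state [1B, align 1] → 9
+1 pad (align 2)
@10: target [2B, align 2] → 12
@12: score [4B, align 4] → 16
@16: y [28B, align 4] → 44
@44: z [4B, align 4] → 48
@48: id [2B, align 2] → 50
@50: team [1B, align 1] → 51
+5 tail pad (align 8)
size 56, align 8
array of 24: 24 × 56 = 1344

1344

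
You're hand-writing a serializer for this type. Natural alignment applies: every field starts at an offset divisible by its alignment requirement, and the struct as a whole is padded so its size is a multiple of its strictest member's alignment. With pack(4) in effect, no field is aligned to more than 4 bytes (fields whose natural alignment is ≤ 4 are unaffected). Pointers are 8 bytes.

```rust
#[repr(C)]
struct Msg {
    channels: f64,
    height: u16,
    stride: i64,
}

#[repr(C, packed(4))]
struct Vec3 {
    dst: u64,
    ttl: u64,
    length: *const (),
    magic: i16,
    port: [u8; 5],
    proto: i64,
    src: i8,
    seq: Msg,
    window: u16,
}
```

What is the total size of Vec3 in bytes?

Msg: 0..8  channels  (8B, 8-aligned); 8..10  height  (2B, 2-aligned); 10..16  -- padding (6B); 16..24  stride  (8B, 8-aligned); sizeof = 24, alignof = 8
0..8  dst  (8B, 4-aligned)
8..16  ttl  (8B, 4-aligned)
16..24  length  (8B, 4-aligned)
24..26  magic  (2B, 2-aligned)
26..31  port  (5B, 1-aligned)
31..32  -- padding (1B)
32..40  proto  (8B, 4-aligned)
40..41  src  (1B, 1-aligned)
41..44  -- padding (3B)
44..68  seq  (24B, 4-aligned)
68..70  window  (2B, 2-aligned)
70..72  -- tail padding (2B)
sizeof = 72, alignof = 4

72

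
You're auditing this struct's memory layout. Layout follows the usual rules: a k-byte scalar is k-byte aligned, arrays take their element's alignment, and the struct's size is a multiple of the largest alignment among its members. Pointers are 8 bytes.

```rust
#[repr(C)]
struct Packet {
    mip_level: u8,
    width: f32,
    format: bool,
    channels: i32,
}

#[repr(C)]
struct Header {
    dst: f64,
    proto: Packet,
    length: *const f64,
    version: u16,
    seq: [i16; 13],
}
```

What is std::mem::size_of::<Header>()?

Packet: 0..1  mip_level  (1B, 1-aligned); 1..4  -- padding (3B); 4..8  width  (4B, 4-aligned); 8..9  format  (1B, 1-aligned); 9..12  -- padding (3B); 12..16  channels  (4B, 4-aligned); sizeof = 16, alignof = 4
0..8  dst  (8B, 8-aligned)
8..24  proto  (16B, 4-aligned)
24..32  length  (8B, 8-aligned)
32..34  version  (2B, 2-aligned)
34..60  seq  (26B, 2-aligned)
60..64  -- tail padding (4B)
sizeof = 64, alignof = 8

64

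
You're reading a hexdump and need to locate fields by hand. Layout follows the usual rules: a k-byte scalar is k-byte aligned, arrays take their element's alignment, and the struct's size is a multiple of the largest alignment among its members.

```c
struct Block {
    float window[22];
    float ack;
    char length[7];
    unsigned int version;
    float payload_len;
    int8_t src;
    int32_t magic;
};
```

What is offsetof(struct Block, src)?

108

0..88  window  (88B, 4-aligned)
88..92  ack  (4B, 4-aligned)
92..99  length  (7B, 1-aligned)
99..100  -- padding (1B)
100..104  version  (4B, 4-aligned)
104..108  payload_len  (4B, 4-aligned)
108..109  src  (1B, 1-aligned)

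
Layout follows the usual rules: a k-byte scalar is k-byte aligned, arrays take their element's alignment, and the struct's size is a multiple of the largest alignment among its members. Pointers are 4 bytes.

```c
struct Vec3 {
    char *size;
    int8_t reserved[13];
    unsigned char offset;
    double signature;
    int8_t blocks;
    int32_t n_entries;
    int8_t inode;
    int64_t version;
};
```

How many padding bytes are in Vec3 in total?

size at 0 (size 4, align 4) → ends 4
reserved at 4 (size 13, align 1) → ends 17
offset at 17 (size 1, align 1) → ends 18
pad 6 to align 8 for signature
signature at 24 (size 8, align 8) → ends 32
blocks at 32 (size 1, align 1) → ends 33
pad 3 to align 4 for n_entries
n_entries at 36 (size 4, align 4) → ends 40
inode at 40 (size 1, align 1) → ends 41
pad 7 to align 8 for version
version at 48 (size 8, align 8) → ends 56
total 56 bytes, alignment 8
data bytes 40, size 56 → padding 16

16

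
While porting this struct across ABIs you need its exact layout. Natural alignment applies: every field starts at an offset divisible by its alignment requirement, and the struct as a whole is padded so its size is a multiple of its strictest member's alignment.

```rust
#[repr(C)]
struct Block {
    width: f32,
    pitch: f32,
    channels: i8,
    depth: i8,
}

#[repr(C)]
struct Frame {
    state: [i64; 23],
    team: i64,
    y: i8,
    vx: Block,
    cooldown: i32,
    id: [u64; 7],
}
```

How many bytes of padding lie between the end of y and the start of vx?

3

Block: 0..4  width  (4B, 4-aligned); 4..8  pitch  (4B, 4-aligned); 8..9  channels  (1B, 1-aligned); 9..10  depth  (1B, 1-aligned); 10..12  -- tail padding (2B); sizeof = 12, alignof = 4
0..184  state  (184B, 8-aligned)
184..192  team  (8B, 8-aligned)
192..193  y  (1B, 1-aligned)
193..196  -- padding (3B)
196..208  vx  (12B, 4-aligned)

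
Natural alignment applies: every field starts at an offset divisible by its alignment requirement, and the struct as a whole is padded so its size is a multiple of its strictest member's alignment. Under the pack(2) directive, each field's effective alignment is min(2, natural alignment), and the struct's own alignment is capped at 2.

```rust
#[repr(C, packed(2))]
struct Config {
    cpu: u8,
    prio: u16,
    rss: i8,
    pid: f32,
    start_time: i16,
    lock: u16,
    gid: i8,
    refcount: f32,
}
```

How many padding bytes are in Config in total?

3

@0: cpu [1B, align 1] → 1
+1 pad (align 2)
@2: prio [2B, align 2] → 4
@4: rss [1B, align 1] → 5
+1 pad (align 2)
@6: pid [4B, align 2] → 10
@10: start_time [2B, align 2] → 12
@12: lock [2B, align 2] → 14
@14: gid [1B, align 1] → 15
+1 pad (align 2)
@16: refcount [4B, align 2] → 20
size 20, align 2
data bytes 17, size 20 → padding 3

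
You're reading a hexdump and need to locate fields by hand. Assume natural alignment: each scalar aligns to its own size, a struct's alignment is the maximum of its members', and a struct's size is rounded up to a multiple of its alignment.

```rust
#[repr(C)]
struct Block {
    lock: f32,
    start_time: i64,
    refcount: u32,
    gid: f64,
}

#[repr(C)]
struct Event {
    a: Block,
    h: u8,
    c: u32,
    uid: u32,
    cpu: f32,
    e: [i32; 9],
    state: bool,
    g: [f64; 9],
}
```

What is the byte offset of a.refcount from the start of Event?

16

Block: @0: lock [4B, align 4] → 4; +4 pad (align 8); @8: start_time [8B, align 8] → 16; @16: refcount [4B, align 4] → 20; +4 pad (align 8); @24: gid [8B, align 8] → 32; size 32, align 8
@0: a [32B, align 8] → 32
within Block: refcount at 16
0 + 16 = 16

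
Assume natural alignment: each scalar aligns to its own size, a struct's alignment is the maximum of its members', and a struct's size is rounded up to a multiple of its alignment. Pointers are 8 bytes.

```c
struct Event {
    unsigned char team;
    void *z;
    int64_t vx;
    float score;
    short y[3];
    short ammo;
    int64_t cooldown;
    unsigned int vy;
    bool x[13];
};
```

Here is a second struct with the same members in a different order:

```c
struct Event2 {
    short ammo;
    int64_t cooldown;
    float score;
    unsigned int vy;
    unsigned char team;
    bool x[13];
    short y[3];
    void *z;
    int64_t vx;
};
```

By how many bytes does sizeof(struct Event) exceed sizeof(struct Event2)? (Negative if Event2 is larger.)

8

team at 0 (size 1, align 1) → ends 1
pad 7 to align 8 for z
z at 8 (size 8, align 8) → ends 16
vx at 16 (size 8, align 8) → ends 24
score at 24 (size 4, align 4) → ends 28
y at 28 (size 6, align 2) → ends 34
ammo at 34 (size 2, align 2) → ends 36
pad 4 to align 8 for cooldown
cooldown at 40 (size 8, align 8) → ends 48
vy at 48 (size 4, align 4) → ends 52
x at 52 (size 13, align 1) → ends 65
tail pad 7 to reach multiple of 8
total 72 bytes, alignment 8
— Event2 —
ammo at 0 (size 2, align 2) → ends 2
pad 6 to align 8 for cooldown
cooldown at 8 (size 8, align 8) → ends 16
score at 16 (size 4, align 4) → ends 20
vy at 20 (size 4, align 4) → ends 24
team at 24 (size 1, align 1) → ends 25
x at 25 (size 13, align 1) → ends 38
y at 38 (size 6, align 2) → ends 44
pad 4 to align 8 for z
z at 48 (size 8, align 8) → ends 56
vx at 56 (size 8, align 8) → ends 64
total 64 bytes, alignment 8
72 − 64 = 8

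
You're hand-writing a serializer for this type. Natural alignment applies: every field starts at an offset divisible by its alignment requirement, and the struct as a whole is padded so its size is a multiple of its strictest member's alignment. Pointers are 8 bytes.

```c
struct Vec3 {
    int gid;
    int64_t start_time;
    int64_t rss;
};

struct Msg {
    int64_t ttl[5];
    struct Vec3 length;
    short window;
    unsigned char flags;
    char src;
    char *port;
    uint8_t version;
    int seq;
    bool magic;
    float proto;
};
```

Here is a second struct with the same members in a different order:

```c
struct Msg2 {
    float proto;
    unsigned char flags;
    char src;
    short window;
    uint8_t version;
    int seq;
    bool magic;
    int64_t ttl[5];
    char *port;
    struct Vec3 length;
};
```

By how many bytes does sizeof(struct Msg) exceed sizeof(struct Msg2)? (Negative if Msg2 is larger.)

Vec3: 0..4  gid  (4B, 4-aligned); 4..8  -- padding (4B); 8..16  start_time  (8B, 8-aligned); 16..24  rss  (8B, 8-aligned); sizeof = 24, alignof = 8
0..40  ttl  (40B, 8-aligned)
40..64  length  (24B, 8-aligned)
64..66  window  (2B, 2-aligned)
66..67  flags  (1B, 1-aligned)
67..68  src  (1B, 1-aligned)
68..72  -- padding (4B)
72..80  port  (8B, 8-aligned)
80..81  version  (1B, 1-aligned)
81..84  -- padding (3B)
84..88  seq  (4B, 4-aligned)
88..89  magic  (1B, 1-aligned)
89..92  -- padding (3B)
92..96  proto  (4B, 4-aligned)
sizeof = 96, alignof = 8
— Msg2 —
0..4  proto  (4B, 4-aligned)
4..5  flags  (1B, 1-aligned)
5..6  src  (1B, 1-aligned)
6..8  window  (2B, 2-aligned)
8..9  version  (1B, 1-aligned)
9..12  -- padding (3B)
12..16  seq  (4B, 4-aligned)
16..17  magic  (1B, 1-aligned)
17..24  -- padding (7B)
24..64  ttl  (40B, 8-aligned)
64..72  port  (8B, 8-aligned)
72..96  length  (24B, 8-aligned)
sizeof = 96, alignof = 8
96 − 96 = 0

0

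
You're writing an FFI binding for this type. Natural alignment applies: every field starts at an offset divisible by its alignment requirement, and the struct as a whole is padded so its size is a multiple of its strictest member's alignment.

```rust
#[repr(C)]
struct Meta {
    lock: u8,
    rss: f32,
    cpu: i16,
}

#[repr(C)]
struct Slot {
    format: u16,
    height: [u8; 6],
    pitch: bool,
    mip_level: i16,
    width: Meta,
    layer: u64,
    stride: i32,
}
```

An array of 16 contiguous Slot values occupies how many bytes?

Meta: 0..1  lock  (1B, 1-aligned); 1..4  -- padding (3B); 4..8  rss  (4B, 4-aligned); 8..10  cpu  (2B, 2-aligned); 10..12  -- tail padding (2B); sizeof = 12, alignof = 4
0..2  format  (2B, 2-aligned)
2..8  height  (6B, 1-aligned)
8..9  pitch  (1B, 1-aligned)
9..10  -- padding (1B)
10..12  mip_level  (2B, 2-aligned)
12..24  width  (12B, 4-aligned)
24..32  layer  (8B, 8-aligned)
32..36  stride  (4B, 4-aligned)
36..40  -- tail padding (4B)
sizeof = 40, alignof = 8
array of 16: 16 × 40 = 640

640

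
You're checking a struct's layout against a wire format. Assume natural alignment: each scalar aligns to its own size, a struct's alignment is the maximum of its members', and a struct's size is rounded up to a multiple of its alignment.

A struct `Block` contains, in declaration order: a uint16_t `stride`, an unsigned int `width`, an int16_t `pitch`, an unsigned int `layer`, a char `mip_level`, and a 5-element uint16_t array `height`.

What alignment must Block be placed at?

4

member alignments: stride=2, width=4, pitch=2, layer=4, mip_level=1, height=2
max = 4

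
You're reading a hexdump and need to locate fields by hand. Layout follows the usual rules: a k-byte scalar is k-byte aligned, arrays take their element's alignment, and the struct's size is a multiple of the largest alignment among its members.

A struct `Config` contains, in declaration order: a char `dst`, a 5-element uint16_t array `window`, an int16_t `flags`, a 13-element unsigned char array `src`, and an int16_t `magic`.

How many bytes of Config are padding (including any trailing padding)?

2

@0: dst [1B, align 1] → 1
+1 pad (align 2)
@2: window [10B, align 2] → 12
@12: flags [2B, align 2] → 14
@14: src [13B, align 1] → 27
+1 pad (align 2)
@28: magic [2B, align 2] → 30
size 30, align 2
data bytes 28, size 30 → padding 2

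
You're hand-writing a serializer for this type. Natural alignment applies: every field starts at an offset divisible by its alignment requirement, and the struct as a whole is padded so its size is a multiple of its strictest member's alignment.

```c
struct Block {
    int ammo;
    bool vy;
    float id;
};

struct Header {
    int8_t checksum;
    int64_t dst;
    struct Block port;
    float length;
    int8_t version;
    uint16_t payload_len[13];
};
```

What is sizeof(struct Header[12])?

Block: ammo at 0 (size 4, align 4) → ends 4; vy at 4 (size 1, align 1) → ends 5; pad 3 to align 4 for id; id at 8 (size 4, align 4) → ends 12; total 12 bytes, alignment 4
checksum at 0 (size 1, align 1) → ends 1
pad 7 to align 8 for dst
dst at 8 (size 8, align 8) → ends 16
port at 16 (size 12, align 4) → ends 28
length at 28 (size 4, align 4) → ends 32
version at 32 (size 1, align 1) → ends 33
pad 1 to align 2 for payload_len
payload_len at 34 (size 26, align 2) → ends 60
tail pad 4 to reach multiple of 8
total 64 bytes, alignment 8
array of 12: 12 × 64 = 768

768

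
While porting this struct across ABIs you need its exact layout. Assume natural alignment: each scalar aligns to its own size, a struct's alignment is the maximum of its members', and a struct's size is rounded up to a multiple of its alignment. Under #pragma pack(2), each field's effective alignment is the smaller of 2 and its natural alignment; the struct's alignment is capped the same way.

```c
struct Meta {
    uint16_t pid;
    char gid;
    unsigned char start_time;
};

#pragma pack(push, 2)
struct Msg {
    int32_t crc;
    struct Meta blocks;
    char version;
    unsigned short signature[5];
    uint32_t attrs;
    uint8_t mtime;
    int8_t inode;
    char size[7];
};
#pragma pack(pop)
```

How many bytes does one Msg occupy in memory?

34

Meta: 0..2  pid  (2B, 2-aligned); 2..3  gid  (1B, 1-aligned); 3..4  start_time  (1B, 1-aligned); sizeof = 4, alignof = 2
0..4  crc  (4B, 2-aligned)
4..8  blocks  (4B, 2-aligned)
8..9  version  (1B, 1-aligned)
9..10  -- padding (1B)
10..20  signature  (10B, 2-aligned)
20..24  attrs  (4B, 2-aligned)
24..25  mtime  (1B, 1-aligned)
25..26  inode  (1B, 1-aligned)
26..33  size  (7B, 1-aligned)
33..34  -- tail padding (1B)
sizeof = 34, alignof = 2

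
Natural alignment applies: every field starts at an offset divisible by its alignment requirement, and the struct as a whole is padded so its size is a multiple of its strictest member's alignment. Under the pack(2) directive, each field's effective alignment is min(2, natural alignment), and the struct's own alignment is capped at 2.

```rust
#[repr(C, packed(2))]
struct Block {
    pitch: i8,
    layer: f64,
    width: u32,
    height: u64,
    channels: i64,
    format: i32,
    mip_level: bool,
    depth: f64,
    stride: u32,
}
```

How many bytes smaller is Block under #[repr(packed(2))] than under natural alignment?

natural layout:
  0..1  pitch  (1B, 1-aligned)
  1..8  -- padding (7B)
  8..16  layer  (8B, 8-aligned)
  16..20  width  (4B, 4-aligned)
  20..24  -- padding (4B)
  24..32  height  (8B, 8-aligned)
  32..40  channels  (8B, 8-aligned)
  40..44  format  (4B, 4-aligned)
  44..45  mip_level  (1B, 1-aligned)
  45..48  -- padding (3B)
  48..56  depth  (8B, 8-aligned)
  56..60  stride  (4B, 4-aligned)
  60..64  -- tail padding (4B)
  sizeof = 64, alignof = 8
packed(2) layout:
  0..1  pitch  (1B, 1-aligned)
  1..2  -- padding (1B)
  2..10  layer  (8B, 2-aligned)
  10..14  width  (4B, 2-aligned)
  14..22  height  (8B, 2-aligned)
  22..30  channels  (8B, 2-aligned)
  30..34  format  (4B, 2-aligned)
  34..35  mip_level  (1B, 1-aligned)
  35..36  -- padding (1B)
  36..44  depth  (8B, 2-aligned)
  44..48  stride  (4B, 2-aligned)
  sizeof = 48, alignof = 2
64 − 48 = 16

16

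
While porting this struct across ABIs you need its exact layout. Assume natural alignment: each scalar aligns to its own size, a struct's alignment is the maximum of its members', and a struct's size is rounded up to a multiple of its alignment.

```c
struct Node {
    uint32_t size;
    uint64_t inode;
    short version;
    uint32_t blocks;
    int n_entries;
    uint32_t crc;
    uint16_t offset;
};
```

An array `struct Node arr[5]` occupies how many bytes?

200

@0: size [4B, align 4] → 4
+4 pad (align 8)
@8: inode [8B, align 8] → 16
@16: version [2B, align 2] → 18
+2 pad (align 4)
@20: blocks [4B, align 4] → 24
@24: n_entries [4B, align 4] → 28
@28: crc [4B, align 4] → 32
@32: offset [2B, align 2] → 34
+6 tail pad (align 8)
size 40, align 8
array of 5: 5 × 40 = 200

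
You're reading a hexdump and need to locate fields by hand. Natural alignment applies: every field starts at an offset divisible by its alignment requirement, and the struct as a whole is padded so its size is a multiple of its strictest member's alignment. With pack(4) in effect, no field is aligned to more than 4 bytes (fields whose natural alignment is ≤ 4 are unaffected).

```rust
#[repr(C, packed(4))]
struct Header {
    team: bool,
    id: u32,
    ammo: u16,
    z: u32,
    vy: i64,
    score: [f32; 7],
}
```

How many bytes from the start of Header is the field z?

12

0..1  team  (1B, 1-aligned)
1..4  -- padding (3B)
4..8  id  (4B, 4-aligned)
8..10  ammo  (2B, 2-aligned)
10..12  -- padding (2B)
12..16  z  (4B, 4-aligned)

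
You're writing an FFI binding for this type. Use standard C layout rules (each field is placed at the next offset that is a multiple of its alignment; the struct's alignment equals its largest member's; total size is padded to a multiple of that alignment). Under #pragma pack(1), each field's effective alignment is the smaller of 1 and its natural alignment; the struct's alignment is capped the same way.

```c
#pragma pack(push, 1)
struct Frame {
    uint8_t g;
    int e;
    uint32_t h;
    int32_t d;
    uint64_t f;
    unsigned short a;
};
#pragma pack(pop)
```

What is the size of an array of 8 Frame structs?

@0: g [1B, align 1] → 1
@1: e [4B, align 1] → 5
@5: h [4B, align 1] → 9
@9: d [4B, align 1] → 13
@13: f [8B, align 1] → 21
@21: a [2B, align 1] → 23
size 23, align 1
array of 8: 8 × 23 = 184

184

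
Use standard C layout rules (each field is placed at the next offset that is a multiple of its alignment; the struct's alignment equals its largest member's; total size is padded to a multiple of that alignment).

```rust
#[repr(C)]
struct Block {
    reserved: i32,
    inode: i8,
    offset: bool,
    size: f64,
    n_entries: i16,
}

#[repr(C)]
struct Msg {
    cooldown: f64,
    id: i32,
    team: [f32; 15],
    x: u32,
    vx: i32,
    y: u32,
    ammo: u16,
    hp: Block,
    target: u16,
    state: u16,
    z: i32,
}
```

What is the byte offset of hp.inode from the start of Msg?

92

Block: @0: reserved [4B, align 4] → 4; @4: inode [1B, align 1] → 5; @5: offset [1B, align 1] → 6; +2 pad (align 8); @8: size [8B, align 8] → 16; @16: n_entries [2B, align 2] → 18; +6 tail pad (align 8); size 24, align 8
@0: cooldown [8B, align 8] → 8
@8: id [4B, align 4] → 12
@12: team [60B, align 4] → 72
@72: x [4B, align 4] → 76
@76: vx [4B, align 4] → 80
@80: y [4B, align 4] → 84
@84: ammo [2B, align 2] → 86
+2 pad (align 8)
@88: hp [24B, align 8] → 112
within Block: inode at 4
88 + 4 = 92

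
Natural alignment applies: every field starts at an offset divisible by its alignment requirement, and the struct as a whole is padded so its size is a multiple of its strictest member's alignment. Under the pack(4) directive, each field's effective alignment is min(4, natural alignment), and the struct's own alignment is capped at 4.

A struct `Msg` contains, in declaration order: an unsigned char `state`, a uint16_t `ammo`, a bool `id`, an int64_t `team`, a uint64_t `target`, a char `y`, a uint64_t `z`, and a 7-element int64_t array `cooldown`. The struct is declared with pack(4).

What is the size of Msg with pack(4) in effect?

state at 0 (size 1, align 1) → ends 1
pad 1 to align 2 for ammo
ammo at 2 (size 2, align 2) → ends 4
id at 4 (size 1, align 1) → ends 5
pad 3 to align 4 for team
team at 8 (size 8, align 4) → ends 16
target at 16 (size 8, align 4) → ends 24
y at 24 (size 1, align 1) → ends 25
pad 3 to align 4 for z
z at 28 (size 8, align 4) → ends 36
cooldown at 36 (size 56, align 4) → ends 92
total 92 bytes, alignment 4

92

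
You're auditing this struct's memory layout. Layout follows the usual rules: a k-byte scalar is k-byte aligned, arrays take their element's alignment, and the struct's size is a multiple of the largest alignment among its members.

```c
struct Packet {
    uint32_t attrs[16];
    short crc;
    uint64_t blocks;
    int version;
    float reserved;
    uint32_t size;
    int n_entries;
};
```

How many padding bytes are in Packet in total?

6

0..64  attrs  (64B, 4-aligned)
64..66  crc  (2B, 2-aligned)
66..72  -- padding (6B)
72..80  blocks  (8B, 8-aligned)
80..84  version  (4B, 4-aligned)
84..88  reserved  (4B, 4-aligned)
88..92  size  (4B, 4-aligned)
92..96  n_entries  (4B, 4-aligned)
sizeof = 96, alignof = 8
data bytes 90, size 96 → padding 6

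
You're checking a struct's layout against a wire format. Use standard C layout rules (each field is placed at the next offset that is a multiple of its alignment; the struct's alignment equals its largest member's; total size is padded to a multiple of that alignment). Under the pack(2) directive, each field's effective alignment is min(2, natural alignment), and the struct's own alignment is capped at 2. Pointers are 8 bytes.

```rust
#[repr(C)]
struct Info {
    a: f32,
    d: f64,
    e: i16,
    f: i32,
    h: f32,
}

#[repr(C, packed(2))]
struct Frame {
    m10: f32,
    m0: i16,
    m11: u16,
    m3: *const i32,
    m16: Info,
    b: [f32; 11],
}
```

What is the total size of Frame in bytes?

Info: @0: a [4B, align 4] → 4; +4 pad (align 8); @8: d [8B, align 8] → 16; @16: e [2B, align 2] → 18; +2 pad (align 4); @20: f [4B, align 4] → 24; @24: h [4B, align 4] → 28; +4 tail pad (align 8); size 32, align 8
@0: m10 [4B, align 2] → 4
@4: m0 [2B, align 2] → 6
@6: m11 [2B, align 2] → 8
@8: m3 [8B, align 2] → 16
@16: m16 [32B, align 2] → 48
@48: b [44B, align 2] → 92
size 92, align 2

92 bytes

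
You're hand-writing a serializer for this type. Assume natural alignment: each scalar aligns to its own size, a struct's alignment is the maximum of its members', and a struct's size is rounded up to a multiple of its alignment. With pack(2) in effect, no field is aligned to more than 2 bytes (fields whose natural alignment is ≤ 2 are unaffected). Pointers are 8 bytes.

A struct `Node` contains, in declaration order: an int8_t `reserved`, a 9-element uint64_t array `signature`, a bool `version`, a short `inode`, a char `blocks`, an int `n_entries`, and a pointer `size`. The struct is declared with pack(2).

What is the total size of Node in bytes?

92 bytes

0..1  reserved  (1B, 1-aligned)
1..2  -- padding (1B)
2..74  signature  (72B, 2-aligned)
74..75  version  (1B, 1-aligned)
75..76  -- padding (1B)
76..78  inode  (2B, 2-aligned)
78..79  blocks  (1B, 1-aligned)
79..80  -- padding (1B)
80..84  n_entries  (4B, 2-aligned)
84..92  size  (8B, 2-aligned)
sizeof = 92, alignof = 2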